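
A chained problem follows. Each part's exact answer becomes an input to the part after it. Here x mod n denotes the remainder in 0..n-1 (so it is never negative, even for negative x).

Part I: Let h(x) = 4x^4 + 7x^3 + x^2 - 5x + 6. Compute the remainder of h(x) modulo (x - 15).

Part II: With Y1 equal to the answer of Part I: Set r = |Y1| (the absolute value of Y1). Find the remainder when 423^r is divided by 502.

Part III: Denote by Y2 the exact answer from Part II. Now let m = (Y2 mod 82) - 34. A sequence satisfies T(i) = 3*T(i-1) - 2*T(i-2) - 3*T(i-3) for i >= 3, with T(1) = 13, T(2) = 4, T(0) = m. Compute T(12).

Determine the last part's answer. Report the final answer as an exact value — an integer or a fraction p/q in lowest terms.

44530

Part I: remainder = value at the root: 4*(15)^4 + 7*(15)^3 + 1*(15)^2 - 5*(15)^1 + 6 = (202500) + (23625) + (225) + (-75) + (6) = 226281; answer 226281
Part II: Y1 = 226281; r = 226281; squarings mod 502: 423^1=423, 423^2=217, 423^4=403, 423^8=263, 423^16=395, 423^32=405, 423^64=373, 423^128=75, 423^256=103, 423^512=67, 423^1024=473, 423^2048=339, 423^4096=465, 423^8192=365, 423^16384=195, 423^32768=375, 423^65536=65, 423^131072=209; 423^226281 = 423^1 * 423^8 * 423^32 * 423^64 * 423^128 * 423^256 * 423^512 * 423^4096 * 423^8192 * 423^16384 * 423^65536 * 423^131072 = 33 (mod 502); answer 33
Part III: Y2 = 33; m = -1; T(3) = 3*(4) - 2*(13) - 3*(-1) = -11; iterating: T(3)=-11, T(4)=-80, T(5)=-230, T(6)=-497, T(7)=-791, T(8)=-689, T(9)=1006, T(10)=6769, T(11)=20362, T(12)=44530; answer 44530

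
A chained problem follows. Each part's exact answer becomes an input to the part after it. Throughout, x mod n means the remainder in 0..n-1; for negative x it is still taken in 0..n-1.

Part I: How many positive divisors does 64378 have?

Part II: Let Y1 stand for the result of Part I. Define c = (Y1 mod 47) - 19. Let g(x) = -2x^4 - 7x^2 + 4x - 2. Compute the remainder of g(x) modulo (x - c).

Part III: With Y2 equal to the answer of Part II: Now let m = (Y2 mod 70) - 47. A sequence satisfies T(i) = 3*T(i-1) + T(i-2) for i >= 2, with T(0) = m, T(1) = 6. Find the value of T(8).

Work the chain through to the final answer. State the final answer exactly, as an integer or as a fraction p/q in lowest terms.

Part I: 64378 = 2 * 32189; number of divisors = (1+1) * (1+1) = 4; answer 4
Part II: Y1 = 4; c = -15; remainder = value at the root: -2*(-15)^4 - 7*(-15)^2 + 4*(-15)^1 - 2 = (-101250) + (-1575) + (-60) + (-2) = -102887; answer -102887
Part III: Y2 = -102887; m = -34; T(2) = 3*(6) + 1*(-34) = -16; iterating: T(2)=-16, T(3)=-42, T(4)=-142, T(5)=-468, T(6)=-1546, T(7)=-5106, T(8)=-16864; answer -16864

-16864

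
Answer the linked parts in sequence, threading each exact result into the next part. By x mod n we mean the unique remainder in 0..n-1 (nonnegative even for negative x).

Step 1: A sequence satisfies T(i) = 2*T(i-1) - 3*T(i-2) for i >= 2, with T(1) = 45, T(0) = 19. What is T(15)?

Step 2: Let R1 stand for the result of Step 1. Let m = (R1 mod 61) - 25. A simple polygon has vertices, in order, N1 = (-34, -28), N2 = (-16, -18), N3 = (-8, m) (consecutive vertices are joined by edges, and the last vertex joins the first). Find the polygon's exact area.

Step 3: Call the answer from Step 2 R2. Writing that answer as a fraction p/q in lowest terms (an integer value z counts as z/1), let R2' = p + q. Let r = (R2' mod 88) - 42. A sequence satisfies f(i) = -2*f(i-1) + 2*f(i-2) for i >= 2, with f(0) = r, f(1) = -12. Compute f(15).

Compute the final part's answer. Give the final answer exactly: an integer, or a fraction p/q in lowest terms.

Step 1: T(2) = 2*(45) - 3*(19) = 33; iterating: T(2)=33, T(3)=-69, T(4)=-237, T(5)=-267, T(6)=177, T(7)=1155, T(8)=1779, T(9)=93, T(10)=-5151, T(11)=-10581, T(12)=-5709, T(13)=20325, T(14)=57777, T(15)=54579; answer 54579
Step 2: R1 = 54579; m = 20; cross terms: (-34*-18 - -16*-28)=164, (-16*20 - -8*-18)=-464, (-8*-28 - -34*20)=904; twice the area = |604| = 604; area = 302; answer 302
Step 3: R2 = 302; threaded value p + q = 303; r = -3; f(2) = -2*(-12) + 2*(-3) = 18; iterating: f(2)=18, f(3)=-60, f(4)=156, f(5)=-432, f(6)=1176, f(7)=-3216, f(8)=8784, f(9)=-24000, f(10)=65568, f(11)=-179136, f(12)=489408, f(13)=-1337088, f(14)=3652992, f(15)=-9980160; answer -9980160

-9980160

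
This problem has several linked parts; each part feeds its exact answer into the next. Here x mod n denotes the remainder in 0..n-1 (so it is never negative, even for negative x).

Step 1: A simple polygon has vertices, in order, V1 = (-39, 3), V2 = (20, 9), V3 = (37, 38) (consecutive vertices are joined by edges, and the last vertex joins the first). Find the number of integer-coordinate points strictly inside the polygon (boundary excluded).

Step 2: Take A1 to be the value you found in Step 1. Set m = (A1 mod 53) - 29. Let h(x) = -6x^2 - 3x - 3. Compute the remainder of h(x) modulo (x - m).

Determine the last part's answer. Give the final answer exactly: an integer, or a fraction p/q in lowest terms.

Step 1: cross terms: (-39*9 - 20*3)=-411, (20*38 - 37*9)=427, (37*3 - -39*38)=1593; twice the area = |1609| = 1609; area = 1609/2; boundary points = 1 + 1 + 1 = 3; strictly interior points = area - boundary/2 + 1 = 804; answer 804
Step 2: A1 = 804; m = -20; remainder = value at the root: -6*(-20)^2 - 3*(-20)^1 - 3 = (-2400) + (60) + (-3) = -2343; answer -2343

-2343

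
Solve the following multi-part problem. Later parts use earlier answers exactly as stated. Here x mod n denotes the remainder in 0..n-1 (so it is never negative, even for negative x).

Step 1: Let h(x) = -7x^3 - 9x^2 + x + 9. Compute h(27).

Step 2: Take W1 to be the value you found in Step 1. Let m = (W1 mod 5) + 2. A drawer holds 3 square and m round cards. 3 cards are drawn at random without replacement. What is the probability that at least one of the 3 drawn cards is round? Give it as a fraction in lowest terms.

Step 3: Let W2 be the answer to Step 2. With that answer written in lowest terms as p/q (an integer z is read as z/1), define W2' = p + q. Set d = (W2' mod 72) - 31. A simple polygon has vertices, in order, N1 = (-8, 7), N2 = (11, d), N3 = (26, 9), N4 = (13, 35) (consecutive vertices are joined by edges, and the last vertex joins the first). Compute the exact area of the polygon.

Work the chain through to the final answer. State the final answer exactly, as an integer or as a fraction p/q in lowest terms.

729

Step 1: -7*(27)^3 - 9*(27)^2 + 1*(27)^1 + 9 = (-137781) + (-6561) + (27) + (9) = -144306; answer -144306
Step 2: W1 = -144306; m = 6; total draws C(9,3) = 84; complement C(3,3) = 1; favorable 84 - 1 = 83; P = 83/84; answer 83/84
Step 3: W2 = 83/84; threaded value p + q = 167; d = -8; cross terms: (-8*-8 - 11*7)=-13, (11*9 - 26*-8)=307, (26*35 - 13*9)=793, (13*7 - -8*35)=371; twice the area = |1458| = 1458; area = 729; answer 729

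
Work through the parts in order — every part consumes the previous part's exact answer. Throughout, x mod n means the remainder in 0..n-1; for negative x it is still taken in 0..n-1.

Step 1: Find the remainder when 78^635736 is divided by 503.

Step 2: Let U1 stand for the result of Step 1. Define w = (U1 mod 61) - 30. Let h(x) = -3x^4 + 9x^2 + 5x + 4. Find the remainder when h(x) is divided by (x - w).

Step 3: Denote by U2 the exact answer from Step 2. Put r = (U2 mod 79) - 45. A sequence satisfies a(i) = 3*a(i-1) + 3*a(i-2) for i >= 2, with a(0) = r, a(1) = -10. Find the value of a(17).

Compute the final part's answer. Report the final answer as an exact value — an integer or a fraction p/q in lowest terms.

-28197045675

Step 1: squarings mod 503: 78^1=78, 78^2=48, 78^4=292, 78^8=257, 78^16=156, 78^32=192, 78^64=145, 78^128=402, 78^256=141, 78^512=264, 78^1024=282, 78^2048=50, 78^4096=488, 78^8192=225, 78^16384=325, 78^32768=498, 78^65536=25, 78^131072=122, 78^262144=297, 78^524288=184; 78^635736 = 78^8 * 78^16 * 78^64 * 78^256 * 78^512 * 78^4096 * 78^8192 * 78^32768 * 78^65536 * 78^524288 = 410 (mod 503); answer 410
Step 2: U1 = 410; w = 14; remainder = value at the root: -3*(14)^4 + 9*(14)^2 + 5*(14)^1 + 4 = (-115248) + (1764) + (70) + (4) = -113410; answer -113410
Step 3: U2 = -113410; r = -11; a(2) = 3*(-10) + 3*(-11) = -63; iterating: a(2)=-63, a(3)=-219, a(4)=-846, a(5)=-3195, a(6)=-12123, a(7)=-45954, a(8)=-174231, a(9)=-660555, a(10)=-2504358, a(11)=-9494739, a(12)=-35997291, a(13)=-136476090, a(14)=-517420143, a(15)=-1961688699, a(16)=-7437326526, a(17)=-28197045675; answer -28197045675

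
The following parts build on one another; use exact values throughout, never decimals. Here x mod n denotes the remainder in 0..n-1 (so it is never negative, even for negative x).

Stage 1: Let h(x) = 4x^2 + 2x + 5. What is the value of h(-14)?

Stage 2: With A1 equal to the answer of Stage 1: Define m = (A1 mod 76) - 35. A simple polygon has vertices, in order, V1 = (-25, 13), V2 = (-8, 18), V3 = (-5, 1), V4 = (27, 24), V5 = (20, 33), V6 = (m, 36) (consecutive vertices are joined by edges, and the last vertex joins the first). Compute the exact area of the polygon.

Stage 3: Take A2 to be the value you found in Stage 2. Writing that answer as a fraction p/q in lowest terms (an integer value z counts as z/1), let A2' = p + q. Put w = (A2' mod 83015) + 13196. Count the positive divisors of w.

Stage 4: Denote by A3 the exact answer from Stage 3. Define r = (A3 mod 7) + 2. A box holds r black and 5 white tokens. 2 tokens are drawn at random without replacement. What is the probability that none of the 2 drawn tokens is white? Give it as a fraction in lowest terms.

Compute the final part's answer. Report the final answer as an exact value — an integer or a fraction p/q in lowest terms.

Stage 1: 4*(-14)^2 + 2*(-14)^1 + 5 = (784) + (-28) + (5) = 761; answer 761
Stage 2: A1 = 761; m = -34; cross terms: (-25*18 - -8*13)=-346, (-8*1 - -5*18)=82, (-5*24 - 27*1)=-147, (27*33 - 20*24)=411, (20*36 - -34*33)=1842, (-34*13 - -25*36)=458; twice the area = |2300| = 2300; area = 1150; answer 1150
Stage 3: A2 = 1150; threaded value p + q = 1151; w = 14347; 14347 is prime, so its only divisors are 1 and 14347; count = 2; answer 2
Stage 4: A3 = 2; r = 4; total draws C(9,2) = 36; favorable C(4,2) = 6; P = 1/6; answer 1/6

1/6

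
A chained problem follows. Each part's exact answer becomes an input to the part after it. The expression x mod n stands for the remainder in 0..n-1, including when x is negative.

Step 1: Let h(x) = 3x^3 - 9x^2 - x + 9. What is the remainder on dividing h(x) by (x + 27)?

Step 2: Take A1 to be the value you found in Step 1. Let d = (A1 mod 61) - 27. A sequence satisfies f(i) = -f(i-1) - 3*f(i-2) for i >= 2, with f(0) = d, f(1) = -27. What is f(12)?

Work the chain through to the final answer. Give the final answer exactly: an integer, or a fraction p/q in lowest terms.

Step 1: remainder = value at the root: 3*(-27)^3 - 9*(-27)^2 - 1*(-27)^1 + 9 = (-59049) + (-6561) + (27) + (9) = -65574; answer -65574
Step 2: A1 = -65574; d = -26; f(2) = -1*(-27) - 3*(-26) = 105; iterating: f(2)=105, f(3)=-24, f(4)=-291, f(5)=363, f(6)=510, f(7)=-1599, f(8)=69, f(9)=4728, f(10)=-4935, f(11)=-9249, f(12)=24054; answer 24054

24054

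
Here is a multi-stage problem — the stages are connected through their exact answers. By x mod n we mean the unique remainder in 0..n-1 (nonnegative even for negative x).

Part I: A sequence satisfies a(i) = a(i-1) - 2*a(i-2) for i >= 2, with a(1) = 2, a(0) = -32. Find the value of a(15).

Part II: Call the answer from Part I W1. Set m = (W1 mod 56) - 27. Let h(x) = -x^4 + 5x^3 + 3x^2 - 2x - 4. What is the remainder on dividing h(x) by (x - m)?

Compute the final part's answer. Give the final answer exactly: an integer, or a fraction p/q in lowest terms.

-94985

Part I: a(2) = 1*(2) - 2*(-32) = 66; iterating: a(2)=66, a(3)=62, a(4)=-70, a(5)=-194, a(6)=-54, a(7)=334, a(8)=442, a(9)=-226, a(10)=-1110, a(11)=-658, a(12)=1562, a(13)=2878, a(14)=-246, a(15)=-6002; answer -6002
Part II: W1 = -6002; m = 19; remainder = value at the root: -1*(19)^4 + 5*(19)^3 + 3*(19)^2 - 2*(19)^1 - 4 = (-130321) + (34295) + (1083) + (-38) + (-4) = -94985; answer -94985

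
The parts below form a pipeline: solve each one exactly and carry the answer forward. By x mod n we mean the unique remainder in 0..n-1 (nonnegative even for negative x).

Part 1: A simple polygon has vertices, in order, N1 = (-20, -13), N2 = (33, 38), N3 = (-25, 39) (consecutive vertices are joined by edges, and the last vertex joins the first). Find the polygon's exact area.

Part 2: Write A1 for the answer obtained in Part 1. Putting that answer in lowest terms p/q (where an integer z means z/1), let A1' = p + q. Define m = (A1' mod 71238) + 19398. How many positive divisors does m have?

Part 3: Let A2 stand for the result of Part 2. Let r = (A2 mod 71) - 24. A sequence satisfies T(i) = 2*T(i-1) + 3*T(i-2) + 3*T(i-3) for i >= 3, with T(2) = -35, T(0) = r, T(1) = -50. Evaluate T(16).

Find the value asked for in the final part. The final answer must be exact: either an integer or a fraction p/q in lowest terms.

Part 1: cross terms: (-20*38 - 33*-13)=-331, (33*39 - -25*38)=2237, (-25*-13 - -20*39)=1105; twice the area = |3011| = 3011; area = 3011/2; answer 3011/2
Part 2: A1 = 3011/2; threaded value p + q = 3013; m = 22411; 22411 = 73 * 307; number of divisors = (1+1) * (1+1) = 4; answer 4
Part 3: A2 = 4; r = -20; T(3) = 2*(-35) + 3*(-50) + 3*(-20) = -280; iterating: T(3)=-280, T(4)=-815, T(5)=-2575, T(6)=-8435, T(7)=-27040, T(8)=-87110, T(9)=-280645, T(10)=-903740, T(11)=-2910745, T(12)=-9374645, T(13)=-30192745, T(14)=-97241660, T(15)=-313185490, T(16)=-1008674195; answer -1008674195

-1008674195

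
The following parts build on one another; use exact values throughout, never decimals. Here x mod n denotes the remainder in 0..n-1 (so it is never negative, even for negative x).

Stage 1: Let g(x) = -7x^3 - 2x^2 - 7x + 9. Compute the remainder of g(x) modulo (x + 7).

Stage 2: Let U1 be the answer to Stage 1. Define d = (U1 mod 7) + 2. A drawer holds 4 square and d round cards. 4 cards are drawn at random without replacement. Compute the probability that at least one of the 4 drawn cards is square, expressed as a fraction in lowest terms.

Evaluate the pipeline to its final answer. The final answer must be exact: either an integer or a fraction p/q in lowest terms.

Stage 1: remainder = value at the root: -7*(-7)^3 - 2*(-7)^2 - 7*(-7)^1 + 9 = (2401) + (-98) + (49) + (9) = 2361; answer 2361
Stage 2: U1 = 2361; d = 4; total draws C(8,4) = 70; complement C(4,4) = 1; favorable 70 - 1 = 69; P = 69/70; answer 69/70

69/70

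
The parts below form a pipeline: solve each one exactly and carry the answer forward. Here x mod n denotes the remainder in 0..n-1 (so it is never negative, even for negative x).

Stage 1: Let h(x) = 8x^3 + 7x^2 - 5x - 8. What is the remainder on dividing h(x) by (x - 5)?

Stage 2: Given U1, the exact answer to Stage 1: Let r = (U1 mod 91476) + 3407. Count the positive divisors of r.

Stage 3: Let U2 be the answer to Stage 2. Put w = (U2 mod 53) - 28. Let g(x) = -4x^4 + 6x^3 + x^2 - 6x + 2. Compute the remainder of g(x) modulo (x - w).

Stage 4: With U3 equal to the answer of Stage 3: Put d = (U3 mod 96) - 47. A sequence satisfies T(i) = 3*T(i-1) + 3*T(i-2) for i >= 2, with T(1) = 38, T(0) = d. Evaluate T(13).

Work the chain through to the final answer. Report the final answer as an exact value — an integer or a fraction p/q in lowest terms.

Stage 1: remainder = value at the root: 8*(5)^3 + 7*(5)^2 - 5*(5)^1 - 8 = (1000) + (175) + (-25) + (-8) = 1142; answer 1142
Stage 2: U1 = 1142; r = 4549; 4549 is prime, so its only divisors are 1 and 4549; count = 2; answer 2
Stage 3: U2 = 2; w = -26; remainder = value at the root: -4*(-26)^4 + 6*(-26)^3 + 1*(-26)^2 - 6*(-26)^1 + 2 = (-1827904) + (-105456) + (676) + (156) + (2) = -1932526; answer -1932526
Stage 4: U3 = -1932526; d = 3; T(2) = 3*(38) + 3*(3) = 123; iterating: T(2)=123, T(3)=483, T(4)=1818, T(5)=6903, T(6)=26163, T(7)=99198, T(8)=376083, T(9)=1425843, T(10)=5405778, T(11)=20494863, T(12)=77701923, T(13)=294590358; answer 294590358

294590358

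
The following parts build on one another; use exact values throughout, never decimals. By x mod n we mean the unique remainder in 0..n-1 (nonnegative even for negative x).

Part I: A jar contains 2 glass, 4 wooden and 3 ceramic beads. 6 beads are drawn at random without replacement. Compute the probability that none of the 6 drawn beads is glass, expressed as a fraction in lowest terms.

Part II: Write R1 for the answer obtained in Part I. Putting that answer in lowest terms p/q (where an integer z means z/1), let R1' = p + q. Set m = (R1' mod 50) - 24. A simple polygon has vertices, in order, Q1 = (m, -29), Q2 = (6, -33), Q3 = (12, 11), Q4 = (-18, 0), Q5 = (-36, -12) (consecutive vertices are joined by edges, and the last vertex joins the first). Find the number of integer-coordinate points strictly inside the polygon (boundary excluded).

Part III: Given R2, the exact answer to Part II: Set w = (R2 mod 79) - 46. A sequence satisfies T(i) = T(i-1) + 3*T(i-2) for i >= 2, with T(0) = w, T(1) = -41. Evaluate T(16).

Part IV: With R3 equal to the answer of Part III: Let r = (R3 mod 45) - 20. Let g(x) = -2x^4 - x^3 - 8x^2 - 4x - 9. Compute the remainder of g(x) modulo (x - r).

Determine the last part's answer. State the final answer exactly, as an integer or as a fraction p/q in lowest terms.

Part I: total draws C(9,6) = 84; favorable C(7,6) = 7; P = 1/12; answer 1/12
Part II: R1 = 1/12; threaded value p + q = 13; m = -11; cross terms: (-11*-33 - 6*-29)=537, (6*11 - 12*-33)=462, (12*0 - -18*11)=198, (-18*-12 - -36*0)=216, (-36*-29 - -11*-12)=912; twice the area = |2325| = 2325; area = 2325/2; boundary points = 1 + 2 + 1 + 6 + 1 = 11; strictly interior points = area - boundary/2 + 1 = 1158; answer 1158
Part III: R2 = 1158; w = 6; T(2) = 1*(-41) + 3*(6) = -23; iterating: T(2)=-23, T(3)=-146, T(4)=-215, T(5)=-653, T(6)=-1298, T(7)=-3257, T(8)=-7151, T(9)=-16922, T(10)=-38375, T(11)=-89141, T(12)=-204266, T(13)=-471689, T(14)=-1084487, T(15)=-2499554, T(16)=-5753015; answer -5753015
Part IV: R3 = -5753015; r = -10; remainder = value at the root: -2*(-10)^4 - 1*(-10)^3 - 8*(-10)^2 - 4*(-10)^1 - 9 = (-20000) + (1000) + (-800) + (40) + (-9) = -19769; answer -19769

-19769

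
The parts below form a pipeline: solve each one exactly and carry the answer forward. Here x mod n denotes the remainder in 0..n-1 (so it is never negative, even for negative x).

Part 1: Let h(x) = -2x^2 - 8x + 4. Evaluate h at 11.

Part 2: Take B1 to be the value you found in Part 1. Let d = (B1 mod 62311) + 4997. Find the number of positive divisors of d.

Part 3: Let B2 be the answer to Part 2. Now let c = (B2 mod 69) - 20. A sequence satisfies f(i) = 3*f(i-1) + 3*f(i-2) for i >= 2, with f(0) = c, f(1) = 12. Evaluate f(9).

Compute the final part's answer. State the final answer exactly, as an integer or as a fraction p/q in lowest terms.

Part 1: -2*(11)^2 - 8*(11)^1 + 4 = (-242) + (-88) + (4) = -326; answer -326
Part 2: B1 = -326; d = 66982; 66982 = 2 * 107 * 313; number of divisors = (1+1) * (1+1) * (1+1) = 8; answer 8
Part 3: B2 = 8; c = -12; f(2) = 3*(12) + 3*(-12) = 0; iterating: f(2)=0, f(3)=36, f(4)=108, f(5)=432, f(6)=1620, f(7)=6156, f(8)=23328, f(9)=88452; answer 88452

88452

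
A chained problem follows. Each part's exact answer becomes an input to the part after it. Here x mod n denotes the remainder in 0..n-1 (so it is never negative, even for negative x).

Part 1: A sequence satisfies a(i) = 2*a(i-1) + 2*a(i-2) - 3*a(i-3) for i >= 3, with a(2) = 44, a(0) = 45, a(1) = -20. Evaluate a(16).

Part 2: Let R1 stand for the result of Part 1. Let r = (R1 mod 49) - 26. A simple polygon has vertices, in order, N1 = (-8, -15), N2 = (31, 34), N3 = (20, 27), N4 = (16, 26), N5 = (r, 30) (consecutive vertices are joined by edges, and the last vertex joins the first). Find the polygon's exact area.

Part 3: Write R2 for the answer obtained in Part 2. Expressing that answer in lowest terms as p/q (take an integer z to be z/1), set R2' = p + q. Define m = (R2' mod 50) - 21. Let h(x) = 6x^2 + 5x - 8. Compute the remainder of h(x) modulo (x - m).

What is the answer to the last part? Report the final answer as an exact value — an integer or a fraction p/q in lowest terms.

1238

Part 1: a(3) = 2*(44) + 2*(-20) - 3*(45) = -87; iterating: a(3)=-87, a(4)=-26, a(5)=-358, a(6)=-507, a(7)=-1652, a(8)=-3244, a(9)=-8271, a(10)=-18074, a(11)=-42958, a(12)=-97251, a(13)=-226196, a(14)=-518020, a(15)=-1196679, a(16)=-2750810; answer -2750810
Part 2: R1 = -2750810; r = -25; cross terms: (-8*34 - 31*-15)=193, (31*27 - 20*34)=157, (20*26 - 16*27)=88, (16*30 - -25*26)=1130, (-25*-15 - -8*30)=615; twice the area = |2183| = 2183; area = 2183/2; answer 2183/2
Part 3: R2 = 2183/2; threaded value p + q = 2185; m = 14; remainder = value at the root: 6*(14)^2 + 5*(14)^1 - 8 = (1176) + (70) + (-8) = 1238; answer 1238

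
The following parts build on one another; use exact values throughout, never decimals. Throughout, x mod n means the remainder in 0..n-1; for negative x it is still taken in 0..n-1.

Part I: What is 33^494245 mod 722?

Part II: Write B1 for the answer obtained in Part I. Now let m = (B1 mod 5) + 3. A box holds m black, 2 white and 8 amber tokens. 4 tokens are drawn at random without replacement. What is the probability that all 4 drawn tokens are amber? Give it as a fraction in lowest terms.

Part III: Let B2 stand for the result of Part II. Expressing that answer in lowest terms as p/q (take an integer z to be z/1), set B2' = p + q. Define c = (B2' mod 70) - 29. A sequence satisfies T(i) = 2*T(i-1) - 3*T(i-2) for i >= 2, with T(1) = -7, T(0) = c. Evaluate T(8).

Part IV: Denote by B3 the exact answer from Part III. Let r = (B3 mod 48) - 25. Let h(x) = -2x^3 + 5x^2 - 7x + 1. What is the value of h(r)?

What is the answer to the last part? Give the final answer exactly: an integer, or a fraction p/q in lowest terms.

-16463

Part I: squarings mod 722: 33^1=33, 33^2=367, 33^4=397, 33^8=213, 33^16=605, 33^32=693, 33^64=119, 33^128=443, 33^256=587, 33^512=175, 33^1024=301, 33^2048=351, 33^4096=461, 33^8192=253, 33^16384=473, 33^32768=631, 33^65536=339, 33^131072=123, 33^262144=689; 33^494245 = 33^1 * 33^4 * 33^32 * 33^128 * 33^512 * 33^2048 * 33^32768 * 33^65536 * 33^131072 * 33^262144 = 109 (mod 722); answer 109
Part II: B1 = 109; m = 7; total draws C(17,4) = 2380; favorable C(8,4) = 70; P = 1/34; answer 1/34
Part III: B2 = 1/34; threaded value p + q = 35; c = 6; T(2) = 2*(-7) - 3*(6) = -32; iterating: T(2)=-32, T(3)=-43, T(4)=10, T(5)=149, T(6)=268, T(7)=89, T(8)=-626; answer -626
Part IV: B3 = -626; r = 21; -2*(21)^3 + 5*(21)^2 - 7*(21)^1 + 1 = (-18522) + (2205) + (-147) + (1) = -16463; answer -16463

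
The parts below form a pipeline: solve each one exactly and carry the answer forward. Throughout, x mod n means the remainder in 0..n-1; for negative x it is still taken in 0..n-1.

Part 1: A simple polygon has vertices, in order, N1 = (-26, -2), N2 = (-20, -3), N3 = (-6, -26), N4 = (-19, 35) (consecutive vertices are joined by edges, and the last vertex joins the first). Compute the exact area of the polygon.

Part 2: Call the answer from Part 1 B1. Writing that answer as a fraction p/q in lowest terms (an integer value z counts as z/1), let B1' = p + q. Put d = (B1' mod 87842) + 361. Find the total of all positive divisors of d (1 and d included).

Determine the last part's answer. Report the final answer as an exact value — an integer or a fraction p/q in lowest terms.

Part 1: cross terms: (-26*-3 - -20*-2)=38, (-20*-26 - -6*-3)=502, (-6*35 - -19*-26)=-704, (-19*-2 - -26*35)=948; twice the area = |784| = 784; area = 392; answer 392
Part 2: B1 = 392; threaded value p + q = 393; d = 754; 754 = 2 * 13 * 29; sigma = (1 + 2) * (1 + 13) * (1 + 29) = 3 * 14 * 30 = 1260; answer 1260

1260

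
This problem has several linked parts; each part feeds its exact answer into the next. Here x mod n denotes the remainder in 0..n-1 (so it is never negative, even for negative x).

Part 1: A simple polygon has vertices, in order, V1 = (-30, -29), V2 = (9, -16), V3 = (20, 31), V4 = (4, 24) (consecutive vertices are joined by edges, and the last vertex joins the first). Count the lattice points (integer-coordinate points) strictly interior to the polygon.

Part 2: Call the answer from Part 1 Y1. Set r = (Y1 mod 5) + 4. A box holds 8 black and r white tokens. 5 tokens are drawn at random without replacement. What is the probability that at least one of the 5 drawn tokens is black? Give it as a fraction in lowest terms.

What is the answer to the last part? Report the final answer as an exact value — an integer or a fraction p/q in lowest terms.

142/143

Part 1: cross terms: (-30*-16 - 9*-29)=741, (9*31 - 20*-16)=599, (20*24 - 4*31)=356, (4*-29 - -30*24)=604; twice the area = |2300| = 2300; area = 1150; boundary points = 13 + 1 + 1 + 1 = 16; strictly interior points = area - boundary/2 + 1 = 1143; answer 1143
Part 2: Y1 = 1143; r = 7; total draws C(15,5) = 3003; complement C(7,5) = 21; favorable 3003 - 21 = 2982; P = 142/143; answer 142/143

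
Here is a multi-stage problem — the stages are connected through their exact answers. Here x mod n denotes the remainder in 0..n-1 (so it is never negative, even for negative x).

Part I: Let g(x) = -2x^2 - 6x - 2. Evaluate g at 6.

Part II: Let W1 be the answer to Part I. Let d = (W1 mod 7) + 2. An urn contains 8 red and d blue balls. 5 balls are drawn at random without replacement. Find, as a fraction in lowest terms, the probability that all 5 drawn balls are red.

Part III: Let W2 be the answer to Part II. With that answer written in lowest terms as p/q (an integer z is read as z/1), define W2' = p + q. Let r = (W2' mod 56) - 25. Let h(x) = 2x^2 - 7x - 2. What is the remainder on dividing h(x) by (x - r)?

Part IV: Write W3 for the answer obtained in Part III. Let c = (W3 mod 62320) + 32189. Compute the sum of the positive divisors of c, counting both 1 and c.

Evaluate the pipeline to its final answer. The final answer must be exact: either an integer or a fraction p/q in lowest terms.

Part I: -2*(6)^2 - 6*(6)^1 - 2 = (-72) + (-36) + (-2) = -110; answer -110
Part II: W1 = -110; d = 4; total draws C(12,5) = 792; favorable C(8,5) = 56; P = 7/99; answer 7/99
Part III: W2 = 7/99; threaded value p + q = 106; r = 25; remainder = value at the root: 2*(25)^2 - 7*(25)^1 - 2 = (1250) + (-175) + (-2) = 1073; answer 1073
Part IV: W3 = 1073; c = 33262; 33262 = 2 * 16631; sigma = (1 + 2) * (1 + 16631) = 3 * 16632 = 49896; answer 49896

49896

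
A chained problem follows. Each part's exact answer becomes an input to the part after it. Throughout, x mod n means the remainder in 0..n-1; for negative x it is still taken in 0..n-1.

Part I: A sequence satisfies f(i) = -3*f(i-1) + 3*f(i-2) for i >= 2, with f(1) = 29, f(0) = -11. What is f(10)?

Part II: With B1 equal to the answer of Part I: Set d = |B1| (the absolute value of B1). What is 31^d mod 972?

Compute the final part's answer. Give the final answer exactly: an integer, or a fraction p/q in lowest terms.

487

Part I: f(2) = -3*(29) + 3*(-11) = -120; iterating: f(2)=-120, f(3)=447, f(4)=-1701, f(5)=6444, f(6)=-24435, f(7)=92637, f(8)=-351216, f(9)=1331559, f(10)=-5048325; answer -5048325
Part II: B1 = -5048325; d = 5048325; squarings mod 972: 31^1=31, 31^2=961, 31^4=121, 31^8=61, 31^16=805, 31^32=673, 31^64=949, 31^128=529, 31^256=877, 31^512=277, 31^1024=913, 31^2048=565, 31^4096=409, 31^8192=97, 31^16384=661, 31^32768=493, 31^65536=49, 31^131072=457, 31^262144=841, 31^524288=637, 31^1048576=445, 31^2097152=709, 31^4194304=157; 31^5048325 = 31^1 * 31^4 * 31^2048 * 31^65536 * 31^262144 * 31^524288 * 31^4194304 = 487 (mod 972); answer 487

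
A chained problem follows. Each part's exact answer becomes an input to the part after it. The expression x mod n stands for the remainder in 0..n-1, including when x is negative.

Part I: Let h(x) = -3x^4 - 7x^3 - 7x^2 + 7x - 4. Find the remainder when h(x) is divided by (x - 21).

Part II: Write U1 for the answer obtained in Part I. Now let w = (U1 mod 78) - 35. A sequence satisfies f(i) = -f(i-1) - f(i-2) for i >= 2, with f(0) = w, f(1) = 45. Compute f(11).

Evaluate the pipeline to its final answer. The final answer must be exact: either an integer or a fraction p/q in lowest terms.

-18

Part I: remainder = value at the root: -3*(21)^4 - 7*(21)^3 - 7*(21)^2 + 7*(21)^1 - 4 = (-583443) + (-64827) + (-3087) + (147) + (-4) = -651214; answer -651214
Part II: U1 = -651214; w = -27; f(2) = -1*(45) - 1*(-27) = -18; iterating: f(2)=-18, f(3)=-27, f(4)=45, f(5)=-18, f(6)=-27, f(7)=45, f(8)=-18, f(9)=-27, f(10)=45, f(11)=-18; answer -18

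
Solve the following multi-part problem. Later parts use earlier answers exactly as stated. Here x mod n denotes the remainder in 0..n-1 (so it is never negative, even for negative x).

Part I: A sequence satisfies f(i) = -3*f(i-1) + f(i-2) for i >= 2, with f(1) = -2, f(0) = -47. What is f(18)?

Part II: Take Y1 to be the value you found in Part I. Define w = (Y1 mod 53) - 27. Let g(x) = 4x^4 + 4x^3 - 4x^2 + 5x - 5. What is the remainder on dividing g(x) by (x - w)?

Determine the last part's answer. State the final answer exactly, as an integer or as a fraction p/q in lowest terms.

Part I: f(2) = -3*(-2) + 1*(-47) = -41; iterating: f(2)=-41, f(3)=121, f(4)=-404, f(5)=1333, f(6)=-4403, f(7)=14542, f(8)=-48029, f(9)=158629, f(10)=-523916, f(11)=1730377, f(12)=-5715047, f(13)=18875518, f(14)=-62341601, f(15)=205900321, f(16)=-680042564, f(17)=2246028013, f(18)=-7418126603; answer -7418126603
Part II: Y1 = -7418126603; w = -21; remainder = value at the root: 4*(-21)^4 + 4*(-21)^3 - 4*(-21)^2 + 5*(-21)^1 - 5 = (777924) + (-37044) + (-1764) + (-105) + (-5) = 739006; answer 739006

739006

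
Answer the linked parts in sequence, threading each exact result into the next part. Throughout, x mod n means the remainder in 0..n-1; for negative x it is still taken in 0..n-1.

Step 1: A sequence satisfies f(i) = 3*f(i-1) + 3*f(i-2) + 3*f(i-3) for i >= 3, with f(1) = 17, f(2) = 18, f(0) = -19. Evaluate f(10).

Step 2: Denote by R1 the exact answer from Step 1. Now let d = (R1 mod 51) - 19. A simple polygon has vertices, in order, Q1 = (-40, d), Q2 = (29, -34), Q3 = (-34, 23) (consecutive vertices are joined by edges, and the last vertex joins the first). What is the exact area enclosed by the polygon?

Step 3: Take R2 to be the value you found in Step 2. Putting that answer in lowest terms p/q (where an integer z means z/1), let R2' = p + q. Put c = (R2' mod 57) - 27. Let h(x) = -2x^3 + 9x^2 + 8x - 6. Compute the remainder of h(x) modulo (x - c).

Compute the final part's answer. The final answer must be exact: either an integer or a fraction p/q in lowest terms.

-36630

Step 1: f(3) = 3*(18) + 3*(17) + 3*(-19) = 48; iterating: f(3)=48, f(4)=249, f(5)=945, f(6)=3726, f(7)=14760, f(8)=58293, f(9)=230337, f(10)=910170; answer 910170
Step 2: R1 = 910170; d = 5; cross terms: (-40*-34 - 29*5)=1215, (29*23 - -34*-34)=-489, (-34*5 - -40*23)=750; twice the area = |1476| = 1476; area = 738; answer 738
Step 3: R2 = 738; threaded value p + q = 739; c = 28; remainder = value at the root: -2*(28)^3 + 9*(28)^2 + 8*(28)^1 - 6 = (-43904) + (7056) + (224) + (-6) = -36630; answer -36630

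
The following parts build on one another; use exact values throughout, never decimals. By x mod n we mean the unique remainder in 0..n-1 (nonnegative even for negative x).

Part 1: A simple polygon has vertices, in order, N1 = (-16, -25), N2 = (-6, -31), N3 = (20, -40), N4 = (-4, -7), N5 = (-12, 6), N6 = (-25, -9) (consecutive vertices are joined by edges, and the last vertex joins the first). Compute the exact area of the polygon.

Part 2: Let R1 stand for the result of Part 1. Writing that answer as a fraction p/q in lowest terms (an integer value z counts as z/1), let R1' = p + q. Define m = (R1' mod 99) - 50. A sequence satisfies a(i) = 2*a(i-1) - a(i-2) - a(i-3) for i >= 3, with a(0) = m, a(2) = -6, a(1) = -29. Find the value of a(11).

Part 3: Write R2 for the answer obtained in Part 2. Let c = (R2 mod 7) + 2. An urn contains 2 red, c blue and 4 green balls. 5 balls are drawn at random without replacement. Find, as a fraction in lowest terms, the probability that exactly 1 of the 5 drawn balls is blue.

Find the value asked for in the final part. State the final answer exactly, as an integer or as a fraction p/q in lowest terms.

Part 1: cross terms: (-16*-31 - -6*-25)=346, (-6*-40 - 20*-31)=860, (20*-7 - -4*-40)=-300, (-4*6 - -12*-7)=-108, (-12*-9 - -25*6)=258, (-25*-25 - -16*-9)=481; twice the area = |1537| = 1537; area = 1537/2; answer 1537/2
Part 2: R1 = 1537/2; threaded value p + q = 1539; m = 4; a(3) = 2*(-6) - 1*(-29) - 1*(4) = 13; iterating: a(3)=13, a(4)=61, a(5)=115, a(6)=156, a(7)=136, a(8)=1, a(9)=-290, a(10)=-717, a(11)=-1145; answer -1145
Part 3: R2 = -1145; c = 5; total draws C(11,5) = 462; favorable C(5,1)*C(6,4) = 75; P = 25/154; answer 25/154

25/154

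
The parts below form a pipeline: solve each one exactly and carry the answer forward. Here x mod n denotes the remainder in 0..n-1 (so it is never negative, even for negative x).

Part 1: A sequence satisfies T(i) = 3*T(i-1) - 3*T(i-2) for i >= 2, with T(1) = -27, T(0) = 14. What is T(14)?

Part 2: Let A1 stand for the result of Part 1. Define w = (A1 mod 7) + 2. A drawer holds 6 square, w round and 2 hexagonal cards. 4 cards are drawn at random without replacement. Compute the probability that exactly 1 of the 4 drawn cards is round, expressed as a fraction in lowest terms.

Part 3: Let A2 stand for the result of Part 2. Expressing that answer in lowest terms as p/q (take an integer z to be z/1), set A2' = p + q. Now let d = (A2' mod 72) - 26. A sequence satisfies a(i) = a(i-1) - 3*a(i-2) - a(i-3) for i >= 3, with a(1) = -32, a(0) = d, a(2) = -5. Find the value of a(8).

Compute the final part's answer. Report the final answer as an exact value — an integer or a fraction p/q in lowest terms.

1101

Part 1: T(2) = 3*(-27) - 3*(14) = -123; iterating: T(2)=-123, T(3)=-288, T(4)=-495, T(5)=-621, T(6)=-378, T(7)=729, T(8)=3321, T(9)=7776, T(10)=13365, T(11)=16767, T(12)=10206, T(13)=-19683, T(14)=-89667; answer -89667
Part 2: A1 = -89667; w = 5; total draws C(13,4) = 715; favorable C(5,1)*C(8,3) = 280; P = 56/143; answer 56/143
Part 3: A2 = 56/143; threaded value p + q = 199; d = 29; a(3) = 1*(-5) - 3*(-32) - 1*(29) = 62; iterating: a(3)=62, a(4)=109, a(5)=-72, a(6)=-461, a(7)=-354, a(8)=1101; answer 1101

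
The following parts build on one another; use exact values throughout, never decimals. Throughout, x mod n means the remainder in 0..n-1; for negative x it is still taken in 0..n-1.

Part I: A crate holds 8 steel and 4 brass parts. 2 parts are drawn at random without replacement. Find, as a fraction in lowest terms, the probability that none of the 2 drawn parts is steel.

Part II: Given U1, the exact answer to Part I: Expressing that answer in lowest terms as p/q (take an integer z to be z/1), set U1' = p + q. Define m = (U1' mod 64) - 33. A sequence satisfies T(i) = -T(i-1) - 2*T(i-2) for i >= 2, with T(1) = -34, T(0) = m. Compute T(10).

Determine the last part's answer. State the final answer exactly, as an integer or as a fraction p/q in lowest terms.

Part I: total draws C(12,2) = 66; favorable C(4,2) = 6; P = 1/11; answer 1/11
Part II: U1 = 1/11; threaded value p + q = 12; m = -21; T(2) = -1*(-34) - 2*(-21) = 76; iterating: T(2)=76, T(3)=-8, T(4)=-144, T(5)=160, T(6)=128, T(7)=-448, T(8)=192, T(9)=704, T(10)=-1088; answer -1088

-1088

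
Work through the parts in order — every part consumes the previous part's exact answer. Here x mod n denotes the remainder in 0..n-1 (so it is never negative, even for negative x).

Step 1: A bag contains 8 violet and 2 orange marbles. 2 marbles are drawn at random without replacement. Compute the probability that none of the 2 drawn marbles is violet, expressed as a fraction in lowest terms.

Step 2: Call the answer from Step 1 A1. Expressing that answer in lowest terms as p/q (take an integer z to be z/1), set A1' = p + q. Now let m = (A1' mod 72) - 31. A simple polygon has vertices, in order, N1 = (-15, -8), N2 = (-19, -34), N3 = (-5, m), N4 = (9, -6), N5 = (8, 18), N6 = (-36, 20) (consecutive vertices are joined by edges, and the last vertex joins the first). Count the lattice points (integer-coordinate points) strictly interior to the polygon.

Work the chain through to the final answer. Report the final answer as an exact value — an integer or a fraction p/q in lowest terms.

Step 1: total draws C(10,2) = 45; favorable C(2,2) = 1; P = 1/45; answer 1/45
Step 2: A1 = 1/45; threaded value p + q = 46; m = 15; cross terms: (-15*-34 - -19*-8)=358, (-19*15 - -5*-34)=-455, (-5*-6 - 9*15)=-105, (9*18 - 8*-6)=210, (8*20 - -36*18)=808, (-36*-8 - -15*20)=588; twice the area = |1404| = 1404; area = 702; boundary points = 2 + 7 + 7 + 1 + 2 + 7 = 26; strictly interior points = area - boundary/2 + 1 = 690; answer 690

690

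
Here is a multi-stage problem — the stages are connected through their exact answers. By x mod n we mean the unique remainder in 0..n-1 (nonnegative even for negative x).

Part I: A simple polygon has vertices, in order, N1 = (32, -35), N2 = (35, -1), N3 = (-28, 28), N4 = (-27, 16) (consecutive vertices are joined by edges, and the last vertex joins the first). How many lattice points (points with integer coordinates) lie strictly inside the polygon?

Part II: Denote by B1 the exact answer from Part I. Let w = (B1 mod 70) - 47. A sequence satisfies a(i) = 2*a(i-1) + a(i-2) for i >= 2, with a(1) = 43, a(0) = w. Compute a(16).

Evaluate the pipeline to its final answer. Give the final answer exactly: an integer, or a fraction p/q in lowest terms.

Part I: cross terms: (32*-1 - 35*-35)=1193, (35*28 - -28*-1)=952, (-28*16 - -27*28)=308, (-27*-35 - 32*16)=433; twice the area = |2886| = 2886; area = 1443; boundary points = 1 + 1 + 1 + 1 = 4; strictly interior points = area - boundary/2 + 1 = 1442; answer 1442
Part II: B1 = 1442; w = -5; a(2) = 2*(43) + 1*(-5) = 81; iterating: a(2)=81, a(3)=205, a(4)=491, a(5)=1187, a(6)=2865, a(7)=6917, a(8)=16699, a(9)=40315, a(10)=97329, a(11)=234973, a(12)=567275, a(13)=1369523, a(14)=3306321, a(15)=7982165, a(16)=19270651; answer 19270651

19270651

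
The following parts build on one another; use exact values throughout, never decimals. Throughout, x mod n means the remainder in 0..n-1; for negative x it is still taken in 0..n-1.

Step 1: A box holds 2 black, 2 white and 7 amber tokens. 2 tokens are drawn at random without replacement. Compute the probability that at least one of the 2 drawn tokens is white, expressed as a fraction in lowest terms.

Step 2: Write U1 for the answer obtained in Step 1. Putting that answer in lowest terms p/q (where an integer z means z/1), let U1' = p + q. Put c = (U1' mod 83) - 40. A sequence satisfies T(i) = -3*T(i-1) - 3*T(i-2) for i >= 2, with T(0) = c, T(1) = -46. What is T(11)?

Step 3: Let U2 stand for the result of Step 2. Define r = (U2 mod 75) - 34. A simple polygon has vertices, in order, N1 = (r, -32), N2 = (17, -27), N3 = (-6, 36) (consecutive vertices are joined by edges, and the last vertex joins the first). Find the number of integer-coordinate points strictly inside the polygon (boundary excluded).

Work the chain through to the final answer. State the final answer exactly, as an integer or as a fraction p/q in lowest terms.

Step 1: total draws C(11,2) = 55; complement C(9,2) = 36; favorable 55 - 36 = 19; P = 19/55; answer 19/55
Step 2: U1 = 19/55; threaded value p + q = 74; c = 34; T(2) = -3*(-46) - 3*(34) = 36; iterating: T(2)=36, T(3)=30, T(4)=-198, T(5)=504, T(6)=-918, T(7)=1242, T(8)=-972, T(9)=-810, T(10)=5346, T(11)=-13608; answer -13608
Step 3: U2 = -13608; r = 8; cross terms: (8*-27 - 17*-32)=328, (17*36 - -6*-27)=450, (-6*-32 - 8*36)=-96; twice the area = |682| = 682; area = 341; boundary points = 1 + 1 + 2 = 4; strictly interior points = area - boundary/2 + 1 = 340; answer 340

340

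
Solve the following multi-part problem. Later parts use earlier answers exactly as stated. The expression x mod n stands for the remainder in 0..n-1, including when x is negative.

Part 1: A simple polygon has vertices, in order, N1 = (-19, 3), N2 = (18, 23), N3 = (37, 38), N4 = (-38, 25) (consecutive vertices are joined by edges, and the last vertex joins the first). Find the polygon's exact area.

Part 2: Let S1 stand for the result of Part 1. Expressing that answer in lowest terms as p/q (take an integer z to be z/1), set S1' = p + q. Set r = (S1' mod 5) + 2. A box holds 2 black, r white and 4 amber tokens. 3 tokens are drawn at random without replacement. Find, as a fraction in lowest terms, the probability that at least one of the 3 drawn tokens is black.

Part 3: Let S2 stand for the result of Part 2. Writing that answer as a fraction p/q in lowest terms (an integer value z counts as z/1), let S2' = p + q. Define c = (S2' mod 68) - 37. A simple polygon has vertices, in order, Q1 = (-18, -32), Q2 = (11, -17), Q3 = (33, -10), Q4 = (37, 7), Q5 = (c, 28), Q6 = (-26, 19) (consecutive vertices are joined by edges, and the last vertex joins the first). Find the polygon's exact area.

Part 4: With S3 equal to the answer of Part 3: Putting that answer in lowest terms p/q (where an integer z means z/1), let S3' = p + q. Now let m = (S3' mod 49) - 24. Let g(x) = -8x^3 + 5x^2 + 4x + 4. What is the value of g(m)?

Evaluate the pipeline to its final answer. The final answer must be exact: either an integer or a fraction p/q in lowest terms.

Part 1: cross terms: (-19*23 - 18*3)=-491, (18*38 - 37*23)=-167, (37*25 - -38*38)=2369, (-38*3 - -19*25)=361; twice the area = |2072| = 2072; area = 1036; answer 1036
Part 2: S1 = 1036; threaded value p + q = 1037; r = 4; total draws C(10,3) = 120; complement C(8,3) = 56; favorable 120 - 56 = 64; P = 8/15; answer 8/15
Part 3: S2 = 8/15; threaded value p + q = 23; c = -14; cross terms: (-18*-17 - 11*-32)=658, (11*-10 - 33*-17)=451, (33*7 - 37*-10)=601, (37*28 - -14*7)=1134, (-14*19 - -26*28)=462, (-26*-32 - -18*19)=1174; twice the area = |4480| = 4480; area = 2240; answer 2240
Part 4: S3 = 2240; threaded value p + q = 2241; m = 12; -8*(12)^3 + 5*(12)^2 + 4*(12)^1 + 4 = (-13824) + (720) + (48) + (4) = -13052; answer -13052

-13052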